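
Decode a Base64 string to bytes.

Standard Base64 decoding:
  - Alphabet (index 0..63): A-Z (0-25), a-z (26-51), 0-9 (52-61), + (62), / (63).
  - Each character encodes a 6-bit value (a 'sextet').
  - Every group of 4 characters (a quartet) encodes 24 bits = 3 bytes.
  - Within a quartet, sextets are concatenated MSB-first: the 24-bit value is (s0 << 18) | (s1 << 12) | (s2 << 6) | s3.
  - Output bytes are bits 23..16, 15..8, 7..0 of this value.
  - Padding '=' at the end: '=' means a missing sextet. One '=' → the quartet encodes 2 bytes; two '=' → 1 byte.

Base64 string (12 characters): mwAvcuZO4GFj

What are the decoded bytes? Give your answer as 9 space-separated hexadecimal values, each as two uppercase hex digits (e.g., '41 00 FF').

After char 0 ('m'=38): chars_in_quartet=1 acc=0x26 bytes_emitted=0
After char 1 ('w'=48): chars_in_quartet=2 acc=0x9B0 bytes_emitted=0
After char 2 ('A'=0): chars_in_quartet=3 acc=0x26C00 bytes_emitted=0
After char 3 ('v'=47): chars_in_quartet=4 acc=0x9B002F -> emit 9B 00 2F, reset; bytes_emitted=3
After char 4 ('c'=28): chars_in_quartet=1 acc=0x1C bytes_emitted=3
After char 5 ('u'=46): chars_in_quartet=2 acc=0x72E bytes_emitted=3
After char 6 ('Z'=25): chars_in_quartet=3 acc=0x1CB99 bytes_emitted=3
After char 7 ('O'=14): chars_in_quartet=4 acc=0x72E64E -> emit 72 E6 4E, reset; bytes_emitted=6
After char 8 ('4'=56): chars_in_quartet=1 acc=0x38 bytes_emitted=6
After char 9 ('G'=6): chars_in_quartet=2 acc=0xE06 bytes_emitted=6
After char 10 ('F'=5): chars_in_quartet=3 acc=0x38185 bytes_emitted=6
After char 11 ('j'=35): chars_in_quartet=4 acc=0xE06163 -> emit E0 61 63, reset; bytes_emitted=9

Answer: 9B 00 2F 72 E6 4E E0 61 63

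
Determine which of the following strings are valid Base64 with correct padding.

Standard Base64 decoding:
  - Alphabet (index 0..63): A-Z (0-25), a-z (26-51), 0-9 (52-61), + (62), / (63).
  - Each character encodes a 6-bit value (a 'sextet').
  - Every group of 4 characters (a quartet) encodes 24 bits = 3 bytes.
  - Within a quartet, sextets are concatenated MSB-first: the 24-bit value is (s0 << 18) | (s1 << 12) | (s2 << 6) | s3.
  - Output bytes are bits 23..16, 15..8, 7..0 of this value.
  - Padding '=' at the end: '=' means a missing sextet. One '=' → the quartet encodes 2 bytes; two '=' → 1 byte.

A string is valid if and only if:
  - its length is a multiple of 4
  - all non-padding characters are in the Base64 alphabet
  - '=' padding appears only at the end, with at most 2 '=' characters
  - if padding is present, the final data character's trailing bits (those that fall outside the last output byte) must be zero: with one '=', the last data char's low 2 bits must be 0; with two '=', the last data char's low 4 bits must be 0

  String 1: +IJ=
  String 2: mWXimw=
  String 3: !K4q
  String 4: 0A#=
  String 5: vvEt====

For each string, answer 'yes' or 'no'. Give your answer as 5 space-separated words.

Answer: no no no no no

Derivation:
String 1: '+IJ=' → invalid (bad trailing bits)
String 2: 'mWXimw=' → invalid (len=7 not mult of 4)
String 3: '!K4q' → invalid (bad char(s): ['!'])
String 4: '0A#=' → invalid (bad char(s): ['#'])
String 5: 'vvEt====' → invalid (4 pad chars (max 2))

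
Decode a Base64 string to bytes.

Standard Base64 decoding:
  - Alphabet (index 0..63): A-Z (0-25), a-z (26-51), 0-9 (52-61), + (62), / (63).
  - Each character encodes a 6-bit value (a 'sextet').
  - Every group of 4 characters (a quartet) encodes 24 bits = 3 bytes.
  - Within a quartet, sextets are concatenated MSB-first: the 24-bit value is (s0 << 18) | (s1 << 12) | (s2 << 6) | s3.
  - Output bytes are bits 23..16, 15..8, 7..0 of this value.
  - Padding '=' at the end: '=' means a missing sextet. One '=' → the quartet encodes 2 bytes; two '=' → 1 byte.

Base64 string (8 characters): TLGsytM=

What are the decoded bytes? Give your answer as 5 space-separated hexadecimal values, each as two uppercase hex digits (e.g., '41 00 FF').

Answer: 4C B1 AC CA D3

Derivation:
After char 0 ('T'=19): chars_in_quartet=1 acc=0x13 bytes_emitted=0
After char 1 ('L'=11): chars_in_quartet=2 acc=0x4CB bytes_emitted=0
After char 2 ('G'=6): chars_in_quartet=3 acc=0x132C6 bytes_emitted=0
After char 3 ('s'=44): chars_in_quartet=4 acc=0x4CB1AC -> emit 4C B1 AC, reset; bytes_emitted=3
After char 4 ('y'=50): chars_in_quartet=1 acc=0x32 bytes_emitted=3
After char 5 ('t'=45): chars_in_quartet=2 acc=0xCAD bytes_emitted=3
After char 6 ('M'=12): chars_in_quartet=3 acc=0x32B4C bytes_emitted=3
Padding '=': partial quartet acc=0x32B4C -> emit CA D3; bytes_emitted=5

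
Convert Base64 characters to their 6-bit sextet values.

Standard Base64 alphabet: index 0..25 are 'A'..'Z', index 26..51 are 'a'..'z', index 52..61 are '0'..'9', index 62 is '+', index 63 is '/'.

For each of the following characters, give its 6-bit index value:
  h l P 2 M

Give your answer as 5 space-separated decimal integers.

'h': a..z range, 26 + ord('h') − ord('a') = 33
'l': a..z range, 26 + ord('l') − ord('a') = 37
'P': A..Z range, ord('P') − ord('A') = 15
'2': 0..9 range, 52 + ord('2') − ord('0') = 54
'M': A..Z range, ord('M') − ord('A') = 12

Answer: 33 37 15 54 12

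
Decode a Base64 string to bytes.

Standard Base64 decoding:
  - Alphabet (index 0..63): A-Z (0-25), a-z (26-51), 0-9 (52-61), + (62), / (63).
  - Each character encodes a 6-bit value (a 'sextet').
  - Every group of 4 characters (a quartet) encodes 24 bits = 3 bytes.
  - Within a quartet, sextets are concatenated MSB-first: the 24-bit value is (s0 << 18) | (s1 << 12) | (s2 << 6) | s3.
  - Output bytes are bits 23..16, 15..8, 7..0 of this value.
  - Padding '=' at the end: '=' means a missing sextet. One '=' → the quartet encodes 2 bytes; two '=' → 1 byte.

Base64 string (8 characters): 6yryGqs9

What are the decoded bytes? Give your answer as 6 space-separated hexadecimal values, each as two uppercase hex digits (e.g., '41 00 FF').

Answer: EB 2A F2 1A AB 3D

Derivation:
After char 0 ('6'=58): chars_in_quartet=1 acc=0x3A bytes_emitted=0
After char 1 ('y'=50): chars_in_quartet=2 acc=0xEB2 bytes_emitted=0
After char 2 ('r'=43): chars_in_quartet=3 acc=0x3ACAB bytes_emitted=0
After char 3 ('y'=50): chars_in_quartet=4 acc=0xEB2AF2 -> emit EB 2A F2, reset; bytes_emitted=3
After char 4 ('G'=6): chars_in_quartet=1 acc=0x6 bytes_emitted=3
After char 5 ('q'=42): chars_in_quartet=2 acc=0x1AA bytes_emitted=3
After char 6 ('s'=44): chars_in_quartet=3 acc=0x6AAC bytes_emitted=3
After char 7 ('9'=61): chars_in_quartet=4 acc=0x1AAB3D -> emit 1A AB 3D, reset; bytes_emitted=6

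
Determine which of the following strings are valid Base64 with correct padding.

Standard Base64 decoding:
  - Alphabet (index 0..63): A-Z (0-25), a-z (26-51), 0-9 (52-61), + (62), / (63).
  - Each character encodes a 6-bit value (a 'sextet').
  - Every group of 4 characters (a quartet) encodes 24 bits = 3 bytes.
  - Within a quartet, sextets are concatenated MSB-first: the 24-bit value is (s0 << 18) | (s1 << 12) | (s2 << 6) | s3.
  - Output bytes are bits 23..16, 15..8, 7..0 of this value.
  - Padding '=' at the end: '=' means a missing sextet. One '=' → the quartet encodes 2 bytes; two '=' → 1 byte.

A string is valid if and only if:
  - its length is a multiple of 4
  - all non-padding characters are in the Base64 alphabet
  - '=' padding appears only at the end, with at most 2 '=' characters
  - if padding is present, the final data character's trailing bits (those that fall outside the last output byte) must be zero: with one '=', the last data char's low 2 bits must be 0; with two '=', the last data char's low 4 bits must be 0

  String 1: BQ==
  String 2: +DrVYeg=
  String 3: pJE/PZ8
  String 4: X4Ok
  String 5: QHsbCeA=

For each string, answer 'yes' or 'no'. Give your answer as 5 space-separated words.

Answer: yes yes no yes yes

Derivation:
String 1: 'BQ==' → valid
String 2: '+DrVYeg=' → valid
String 3: 'pJE/PZ8' → invalid (len=7 not mult of 4)
String 4: 'X4Ok' → valid
String 5: 'QHsbCeA=' → valid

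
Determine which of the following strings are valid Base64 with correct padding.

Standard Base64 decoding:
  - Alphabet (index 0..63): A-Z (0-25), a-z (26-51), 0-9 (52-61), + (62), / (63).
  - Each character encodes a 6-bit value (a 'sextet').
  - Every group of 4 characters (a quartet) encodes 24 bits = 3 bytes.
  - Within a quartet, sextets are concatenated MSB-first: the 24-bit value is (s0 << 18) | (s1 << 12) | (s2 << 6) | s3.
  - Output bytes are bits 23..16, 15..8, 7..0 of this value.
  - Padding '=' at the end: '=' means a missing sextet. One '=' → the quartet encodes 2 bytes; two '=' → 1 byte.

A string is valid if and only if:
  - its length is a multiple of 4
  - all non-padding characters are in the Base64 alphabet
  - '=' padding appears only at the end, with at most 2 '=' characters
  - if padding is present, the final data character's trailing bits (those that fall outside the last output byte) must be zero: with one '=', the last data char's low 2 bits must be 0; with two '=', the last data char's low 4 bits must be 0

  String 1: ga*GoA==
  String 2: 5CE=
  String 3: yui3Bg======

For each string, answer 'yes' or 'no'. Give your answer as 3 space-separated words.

String 1: 'ga*GoA==' → invalid (bad char(s): ['*'])
String 2: '5CE=' → valid
String 3: 'yui3Bg======' → invalid (6 pad chars (max 2))

Answer: no yes no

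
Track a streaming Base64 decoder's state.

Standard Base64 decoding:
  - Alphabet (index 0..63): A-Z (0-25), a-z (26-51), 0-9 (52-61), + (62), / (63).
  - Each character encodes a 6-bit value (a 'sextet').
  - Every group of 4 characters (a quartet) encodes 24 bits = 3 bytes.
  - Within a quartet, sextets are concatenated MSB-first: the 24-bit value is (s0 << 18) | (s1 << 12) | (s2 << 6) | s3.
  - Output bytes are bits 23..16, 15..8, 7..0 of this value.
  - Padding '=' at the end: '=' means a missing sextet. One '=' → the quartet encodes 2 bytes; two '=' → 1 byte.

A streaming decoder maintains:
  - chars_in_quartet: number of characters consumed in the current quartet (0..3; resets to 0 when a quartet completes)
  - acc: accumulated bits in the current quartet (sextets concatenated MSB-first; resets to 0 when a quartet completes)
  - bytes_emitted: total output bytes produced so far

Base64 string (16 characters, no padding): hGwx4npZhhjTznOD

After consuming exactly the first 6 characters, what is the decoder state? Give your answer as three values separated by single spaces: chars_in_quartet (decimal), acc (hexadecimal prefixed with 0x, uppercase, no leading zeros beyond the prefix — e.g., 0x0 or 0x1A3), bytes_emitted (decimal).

After char 0 ('h'=33): chars_in_quartet=1 acc=0x21 bytes_emitted=0
After char 1 ('G'=6): chars_in_quartet=2 acc=0x846 bytes_emitted=0
After char 2 ('w'=48): chars_in_quartet=3 acc=0x211B0 bytes_emitted=0
After char 3 ('x'=49): chars_in_quartet=4 acc=0x846C31 -> emit 84 6C 31, reset; bytes_emitted=3
After char 4 ('4'=56): chars_in_quartet=1 acc=0x38 bytes_emitted=3
After char 5 ('n'=39): chars_in_quartet=2 acc=0xE27 bytes_emitted=3

Answer: 2 0xE27 3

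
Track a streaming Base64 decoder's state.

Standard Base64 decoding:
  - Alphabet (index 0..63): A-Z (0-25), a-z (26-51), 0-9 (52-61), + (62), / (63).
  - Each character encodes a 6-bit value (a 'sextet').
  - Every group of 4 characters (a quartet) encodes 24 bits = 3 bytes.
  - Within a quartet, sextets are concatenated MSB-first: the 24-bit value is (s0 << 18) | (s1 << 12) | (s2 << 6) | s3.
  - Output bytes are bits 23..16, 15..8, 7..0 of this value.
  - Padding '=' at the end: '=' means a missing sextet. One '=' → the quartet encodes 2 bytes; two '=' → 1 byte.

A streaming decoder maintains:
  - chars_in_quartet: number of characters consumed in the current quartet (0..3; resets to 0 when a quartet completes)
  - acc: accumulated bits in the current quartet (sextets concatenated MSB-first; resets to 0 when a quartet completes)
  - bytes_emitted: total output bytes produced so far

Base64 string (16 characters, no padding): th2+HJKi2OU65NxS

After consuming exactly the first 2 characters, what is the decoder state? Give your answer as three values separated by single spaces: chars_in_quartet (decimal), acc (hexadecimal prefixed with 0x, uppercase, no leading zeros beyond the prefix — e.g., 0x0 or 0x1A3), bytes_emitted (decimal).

After char 0 ('t'=45): chars_in_quartet=1 acc=0x2D bytes_emitted=0
After char 1 ('h'=33): chars_in_quartet=2 acc=0xB61 bytes_emitted=0

Answer: 2 0xB61 0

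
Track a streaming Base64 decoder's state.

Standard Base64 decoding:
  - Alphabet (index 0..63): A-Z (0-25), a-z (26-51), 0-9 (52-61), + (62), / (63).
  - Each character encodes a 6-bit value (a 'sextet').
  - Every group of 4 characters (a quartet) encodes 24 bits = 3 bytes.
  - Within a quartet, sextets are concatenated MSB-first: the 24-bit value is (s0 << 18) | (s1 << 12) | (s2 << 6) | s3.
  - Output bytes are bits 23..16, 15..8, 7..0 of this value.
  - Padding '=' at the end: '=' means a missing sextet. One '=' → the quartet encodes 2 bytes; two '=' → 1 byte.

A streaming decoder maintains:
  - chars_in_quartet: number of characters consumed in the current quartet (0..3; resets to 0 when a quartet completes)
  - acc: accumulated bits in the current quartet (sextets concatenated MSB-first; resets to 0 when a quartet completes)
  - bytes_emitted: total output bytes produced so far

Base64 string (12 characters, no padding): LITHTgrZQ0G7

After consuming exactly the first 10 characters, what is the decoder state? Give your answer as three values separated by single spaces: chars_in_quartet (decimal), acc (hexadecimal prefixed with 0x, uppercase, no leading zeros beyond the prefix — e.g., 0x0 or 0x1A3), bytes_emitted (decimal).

After char 0 ('L'=11): chars_in_quartet=1 acc=0xB bytes_emitted=0
After char 1 ('I'=8): chars_in_quartet=2 acc=0x2C8 bytes_emitted=0
After char 2 ('T'=19): chars_in_quartet=3 acc=0xB213 bytes_emitted=0
After char 3 ('H'=7): chars_in_quartet=4 acc=0x2C84C7 -> emit 2C 84 C7, reset; bytes_emitted=3
After char 4 ('T'=19): chars_in_quartet=1 acc=0x13 bytes_emitted=3
After char 5 ('g'=32): chars_in_quartet=2 acc=0x4E0 bytes_emitted=3
After char 6 ('r'=43): chars_in_quartet=3 acc=0x1382B bytes_emitted=3
After char 7 ('Z'=25): chars_in_quartet=4 acc=0x4E0AD9 -> emit 4E 0A D9, reset; bytes_emitted=6
After char 8 ('Q'=16): chars_in_quartet=1 acc=0x10 bytes_emitted=6
After char 9 ('0'=52): chars_in_quartet=2 acc=0x434 bytes_emitted=6

Answer: 2 0x434 6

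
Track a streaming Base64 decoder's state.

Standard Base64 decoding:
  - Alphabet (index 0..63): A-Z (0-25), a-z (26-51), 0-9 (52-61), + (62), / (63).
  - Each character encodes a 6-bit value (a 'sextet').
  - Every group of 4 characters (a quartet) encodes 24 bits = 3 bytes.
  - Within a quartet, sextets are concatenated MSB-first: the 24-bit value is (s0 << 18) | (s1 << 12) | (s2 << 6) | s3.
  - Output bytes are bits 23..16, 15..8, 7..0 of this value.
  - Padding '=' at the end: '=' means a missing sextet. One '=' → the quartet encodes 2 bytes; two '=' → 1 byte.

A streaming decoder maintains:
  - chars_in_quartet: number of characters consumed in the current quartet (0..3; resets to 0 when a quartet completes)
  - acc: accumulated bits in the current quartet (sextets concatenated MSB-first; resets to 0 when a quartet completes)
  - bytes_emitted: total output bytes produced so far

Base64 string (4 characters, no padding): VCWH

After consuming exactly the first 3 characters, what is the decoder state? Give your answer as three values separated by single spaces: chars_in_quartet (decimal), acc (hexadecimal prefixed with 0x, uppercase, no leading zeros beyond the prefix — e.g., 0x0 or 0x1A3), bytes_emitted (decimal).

Answer: 3 0x15096 0

Derivation:
After char 0 ('V'=21): chars_in_quartet=1 acc=0x15 bytes_emitted=0
After char 1 ('C'=2): chars_in_quartet=2 acc=0x542 bytes_emitted=0
After char 2 ('W'=22): chars_in_quartet=3 acc=0x15096 bytes_emitted=0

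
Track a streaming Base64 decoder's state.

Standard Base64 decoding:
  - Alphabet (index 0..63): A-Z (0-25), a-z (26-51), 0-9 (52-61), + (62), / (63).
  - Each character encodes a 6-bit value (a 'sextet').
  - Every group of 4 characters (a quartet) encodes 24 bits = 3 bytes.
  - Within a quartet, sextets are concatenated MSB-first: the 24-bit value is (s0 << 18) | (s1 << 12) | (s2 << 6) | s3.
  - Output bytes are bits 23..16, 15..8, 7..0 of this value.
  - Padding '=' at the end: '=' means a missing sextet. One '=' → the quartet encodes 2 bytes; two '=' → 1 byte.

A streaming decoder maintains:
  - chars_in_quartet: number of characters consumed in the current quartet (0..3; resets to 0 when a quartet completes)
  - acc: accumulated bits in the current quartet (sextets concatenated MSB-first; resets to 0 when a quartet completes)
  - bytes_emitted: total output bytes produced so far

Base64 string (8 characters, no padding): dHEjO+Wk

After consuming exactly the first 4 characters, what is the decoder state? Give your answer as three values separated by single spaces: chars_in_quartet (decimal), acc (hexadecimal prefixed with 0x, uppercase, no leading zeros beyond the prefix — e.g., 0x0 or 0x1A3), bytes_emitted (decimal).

Answer: 0 0x0 3

Derivation:
After char 0 ('d'=29): chars_in_quartet=1 acc=0x1D bytes_emitted=0
After char 1 ('H'=7): chars_in_quartet=2 acc=0x747 bytes_emitted=0
After char 2 ('E'=4): chars_in_quartet=3 acc=0x1D1C4 bytes_emitted=0
After char 3 ('j'=35): chars_in_quartet=4 acc=0x747123 -> emit 74 71 23, reset; bytes_emitted=3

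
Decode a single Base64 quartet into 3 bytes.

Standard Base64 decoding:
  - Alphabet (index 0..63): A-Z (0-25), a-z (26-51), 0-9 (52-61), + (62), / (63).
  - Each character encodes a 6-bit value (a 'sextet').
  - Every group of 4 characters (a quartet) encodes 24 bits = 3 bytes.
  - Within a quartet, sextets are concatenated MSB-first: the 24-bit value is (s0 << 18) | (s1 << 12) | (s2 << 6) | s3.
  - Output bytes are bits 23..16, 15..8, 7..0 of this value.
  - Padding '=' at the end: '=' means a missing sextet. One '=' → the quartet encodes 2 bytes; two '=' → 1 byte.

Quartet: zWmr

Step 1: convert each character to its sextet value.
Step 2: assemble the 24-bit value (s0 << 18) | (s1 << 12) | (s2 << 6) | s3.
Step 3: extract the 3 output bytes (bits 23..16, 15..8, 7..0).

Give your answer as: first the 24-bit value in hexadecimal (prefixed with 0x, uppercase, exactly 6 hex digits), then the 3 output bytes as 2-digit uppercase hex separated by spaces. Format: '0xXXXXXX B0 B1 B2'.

Answer: 0xCD69AB CD 69 AB

Derivation:
Sextets: z=51, W=22, m=38, r=43
24-bit: (51<<18) | (22<<12) | (38<<6) | 43
      = 0xCC0000 | 0x016000 | 0x000980 | 0x00002B
      = 0xCD69AB
Bytes: (v>>16)&0xFF=CD, (v>>8)&0xFF=69, v&0xFF=AB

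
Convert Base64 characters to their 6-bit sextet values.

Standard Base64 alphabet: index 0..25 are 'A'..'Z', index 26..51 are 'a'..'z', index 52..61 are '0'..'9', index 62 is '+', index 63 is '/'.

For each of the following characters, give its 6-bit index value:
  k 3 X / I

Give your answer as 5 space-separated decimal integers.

Answer: 36 55 23 63 8

Derivation:
'k': a..z range, 26 + ord('k') − ord('a') = 36
'3': 0..9 range, 52 + ord('3') − ord('0') = 55
'X': A..Z range, ord('X') − ord('A') = 23
'/': index 63
'I': A..Z range, ord('I') − ord('A') = 8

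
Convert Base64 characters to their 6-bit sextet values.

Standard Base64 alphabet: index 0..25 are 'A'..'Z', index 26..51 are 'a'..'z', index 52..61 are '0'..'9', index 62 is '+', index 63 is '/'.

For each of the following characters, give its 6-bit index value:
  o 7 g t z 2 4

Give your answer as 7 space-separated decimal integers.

'o': a..z range, 26 + ord('o') − ord('a') = 40
'7': 0..9 range, 52 + ord('7') − ord('0') = 59
'g': a..z range, 26 + ord('g') − ord('a') = 32
't': a..z range, 26 + ord('t') − ord('a') = 45
'z': a..z range, 26 + ord('z') − ord('a') = 51
'2': 0..9 range, 52 + ord('2') − ord('0') = 54
'4': 0..9 range, 52 + ord('4') − ord('0') = 56

Answer: 40 59 32 45 51 54 56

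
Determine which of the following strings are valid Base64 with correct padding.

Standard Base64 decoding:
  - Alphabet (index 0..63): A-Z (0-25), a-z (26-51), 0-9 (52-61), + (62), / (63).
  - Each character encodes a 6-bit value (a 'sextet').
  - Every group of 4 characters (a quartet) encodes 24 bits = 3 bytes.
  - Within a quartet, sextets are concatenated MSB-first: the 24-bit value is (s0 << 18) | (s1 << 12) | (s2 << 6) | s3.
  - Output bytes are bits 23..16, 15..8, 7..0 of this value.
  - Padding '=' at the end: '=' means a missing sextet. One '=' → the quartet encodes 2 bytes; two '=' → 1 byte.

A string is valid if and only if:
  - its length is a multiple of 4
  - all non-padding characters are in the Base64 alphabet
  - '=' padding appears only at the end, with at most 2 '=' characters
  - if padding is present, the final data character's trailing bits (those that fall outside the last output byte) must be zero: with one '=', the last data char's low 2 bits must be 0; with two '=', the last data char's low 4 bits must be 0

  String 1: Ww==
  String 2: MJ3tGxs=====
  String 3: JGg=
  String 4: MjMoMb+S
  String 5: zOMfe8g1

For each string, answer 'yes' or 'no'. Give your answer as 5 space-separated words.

String 1: 'Ww==' → valid
String 2: 'MJ3tGxs=====' → invalid (5 pad chars (max 2))
String 3: 'JGg=' → valid
String 4: 'MjMoMb+S' → valid
String 5: 'zOMfe8g1' → valid

Answer: yes no yes yes yes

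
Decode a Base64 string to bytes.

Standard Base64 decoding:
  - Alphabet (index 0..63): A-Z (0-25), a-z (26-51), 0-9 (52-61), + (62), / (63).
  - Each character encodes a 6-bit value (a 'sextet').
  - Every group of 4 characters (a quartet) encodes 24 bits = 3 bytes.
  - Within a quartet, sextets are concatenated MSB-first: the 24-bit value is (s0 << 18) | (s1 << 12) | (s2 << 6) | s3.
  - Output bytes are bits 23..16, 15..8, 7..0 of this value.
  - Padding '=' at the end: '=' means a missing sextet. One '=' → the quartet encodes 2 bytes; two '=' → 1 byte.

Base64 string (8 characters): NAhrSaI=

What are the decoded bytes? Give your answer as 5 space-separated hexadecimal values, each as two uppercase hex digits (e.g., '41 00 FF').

Answer: 34 08 6B 49 A2

Derivation:
After char 0 ('N'=13): chars_in_quartet=1 acc=0xD bytes_emitted=0
After char 1 ('A'=0): chars_in_quartet=2 acc=0x340 bytes_emitted=0
After char 2 ('h'=33): chars_in_quartet=3 acc=0xD021 bytes_emitted=0
After char 3 ('r'=43): chars_in_quartet=4 acc=0x34086B -> emit 34 08 6B, reset; bytes_emitted=3
After char 4 ('S'=18): chars_in_quartet=1 acc=0x12 bytes_emitted=3
After char 5 ('a'=26): chars_in_quartet=2 acc=0x49A bytes_emitted=3
After char 6 ('I'=8): chars_in_quartet=3 acc=0x12688 bytes_emitted=3
Padding '=': partial quartet acc=0x12688 -> emit 49 A2; bytes_emitted=5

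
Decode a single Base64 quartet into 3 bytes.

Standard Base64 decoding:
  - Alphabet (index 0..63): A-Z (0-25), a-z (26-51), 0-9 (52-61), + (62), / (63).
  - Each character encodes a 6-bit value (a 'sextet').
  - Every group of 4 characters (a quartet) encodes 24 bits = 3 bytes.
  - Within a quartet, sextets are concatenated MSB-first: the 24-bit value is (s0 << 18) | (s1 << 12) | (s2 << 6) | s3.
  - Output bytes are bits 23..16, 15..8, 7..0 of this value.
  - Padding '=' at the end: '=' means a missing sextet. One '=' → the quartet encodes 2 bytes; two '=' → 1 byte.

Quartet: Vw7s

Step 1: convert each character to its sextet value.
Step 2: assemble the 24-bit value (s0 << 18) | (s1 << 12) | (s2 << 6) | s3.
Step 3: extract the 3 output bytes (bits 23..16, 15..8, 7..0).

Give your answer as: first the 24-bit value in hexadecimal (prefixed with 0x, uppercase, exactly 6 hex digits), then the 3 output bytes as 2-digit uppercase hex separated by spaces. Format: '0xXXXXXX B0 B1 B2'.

Answer: 0x570EEC 57 0E EC

Derivation:
Sextets: V=21, w=48, 7=59, s=44
24-bit: (21<<18) | (48<<12) | (59<<6) | 44
      = 0x540000 | 0x030000 | 0x000EC0 | 0x00002C
      = 0x570EEC
Bytes: (v>>16)&0xFF=57, (v>>8)&0xFF=0E, v&0xFF=EC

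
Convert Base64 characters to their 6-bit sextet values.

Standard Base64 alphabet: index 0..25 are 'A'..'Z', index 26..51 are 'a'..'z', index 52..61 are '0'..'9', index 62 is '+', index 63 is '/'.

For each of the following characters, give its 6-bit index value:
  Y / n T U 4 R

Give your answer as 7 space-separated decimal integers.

'Y': A..Z range, ord('Y') − ord('A') = 24
'/': index 63
'n': a..z range, 26 + ord('n') − ord('a') = 39
'T': A..Z range, ord('T') − ord('A') = 19
'U': A..Z range, ord('U') − ord('A') = 20
'4': 0..9 range, 52 + ord('4') − ord('0') = 56
'R': A..Z range, ord('R') − ord('A') = 17

Answer: 24 63 39 19 20 56 17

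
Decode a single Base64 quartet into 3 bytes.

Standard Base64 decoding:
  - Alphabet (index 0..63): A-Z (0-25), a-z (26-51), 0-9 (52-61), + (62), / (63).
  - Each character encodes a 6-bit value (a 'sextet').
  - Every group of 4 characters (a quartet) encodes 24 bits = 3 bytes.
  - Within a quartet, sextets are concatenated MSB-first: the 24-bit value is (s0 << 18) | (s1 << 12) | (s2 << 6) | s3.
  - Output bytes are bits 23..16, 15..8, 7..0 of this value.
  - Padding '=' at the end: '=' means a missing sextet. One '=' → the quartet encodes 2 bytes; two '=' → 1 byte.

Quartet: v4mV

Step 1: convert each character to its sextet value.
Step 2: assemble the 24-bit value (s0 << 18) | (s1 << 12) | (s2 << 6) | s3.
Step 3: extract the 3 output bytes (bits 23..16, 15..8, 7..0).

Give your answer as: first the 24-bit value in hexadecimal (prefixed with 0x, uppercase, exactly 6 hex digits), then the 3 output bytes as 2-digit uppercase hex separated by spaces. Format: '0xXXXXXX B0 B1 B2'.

Sextets: v=47, 4=56, m=38, V=21
24-bit: (47<<18) | (56<<12) | (38<<6) | 21
      = 0xBC0000 | 0x038000 | 0x000980 | 0x000015
      = 0xBF8995
Bytes: (v>>16)&0xFF=BF, (v>>8)&0xFF=89, v&0xFF=95

Answer: 0xBF8995 BF 89 95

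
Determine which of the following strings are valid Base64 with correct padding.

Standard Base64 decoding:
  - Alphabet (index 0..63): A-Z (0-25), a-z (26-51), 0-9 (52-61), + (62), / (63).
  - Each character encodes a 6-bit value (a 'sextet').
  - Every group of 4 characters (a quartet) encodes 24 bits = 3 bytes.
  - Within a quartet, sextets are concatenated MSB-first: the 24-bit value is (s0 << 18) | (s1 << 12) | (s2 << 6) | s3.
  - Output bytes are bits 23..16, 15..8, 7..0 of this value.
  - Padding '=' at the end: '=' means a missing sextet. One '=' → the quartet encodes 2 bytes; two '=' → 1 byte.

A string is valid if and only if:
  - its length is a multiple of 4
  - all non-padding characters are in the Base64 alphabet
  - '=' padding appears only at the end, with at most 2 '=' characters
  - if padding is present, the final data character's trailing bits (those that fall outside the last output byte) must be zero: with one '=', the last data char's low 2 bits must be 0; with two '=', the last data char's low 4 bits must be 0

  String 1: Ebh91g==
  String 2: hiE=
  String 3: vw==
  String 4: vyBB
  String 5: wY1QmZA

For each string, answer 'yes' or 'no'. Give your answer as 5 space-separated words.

Answer: yes yes yes yes no

Derivation:
String 1: 'Ebh91g==' → valid
String 2: 'hiE=' → valid
String 3: 'vw==' → valid
String 4: 'vyBB' → valid
String 5: 'wY1QmZA' → invalid (len=7 not mult of 4)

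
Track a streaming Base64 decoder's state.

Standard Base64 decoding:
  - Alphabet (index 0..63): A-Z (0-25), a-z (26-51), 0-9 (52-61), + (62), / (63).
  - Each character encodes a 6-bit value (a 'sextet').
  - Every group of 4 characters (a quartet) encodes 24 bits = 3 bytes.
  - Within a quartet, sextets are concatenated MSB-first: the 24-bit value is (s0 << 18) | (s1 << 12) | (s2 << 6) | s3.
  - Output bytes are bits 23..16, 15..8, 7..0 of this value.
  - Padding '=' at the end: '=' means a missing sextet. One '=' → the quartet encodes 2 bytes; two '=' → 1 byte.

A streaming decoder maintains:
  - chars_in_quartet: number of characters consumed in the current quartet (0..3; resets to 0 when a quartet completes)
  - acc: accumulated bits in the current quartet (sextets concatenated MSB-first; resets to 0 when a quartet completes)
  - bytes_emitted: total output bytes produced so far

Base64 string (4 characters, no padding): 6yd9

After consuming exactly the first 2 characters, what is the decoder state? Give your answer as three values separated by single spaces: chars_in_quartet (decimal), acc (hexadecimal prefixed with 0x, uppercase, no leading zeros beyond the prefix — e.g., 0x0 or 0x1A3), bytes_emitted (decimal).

Answer: 2 0xEB2 0

Derivation:
After char 0 ('6'=58): chars_in_quartet=1 acc=0x3A bytes_emitted=0
After char 1 ('y'=50): chars_in_quartet=2 acc=0xEB2 bytes_emitted=0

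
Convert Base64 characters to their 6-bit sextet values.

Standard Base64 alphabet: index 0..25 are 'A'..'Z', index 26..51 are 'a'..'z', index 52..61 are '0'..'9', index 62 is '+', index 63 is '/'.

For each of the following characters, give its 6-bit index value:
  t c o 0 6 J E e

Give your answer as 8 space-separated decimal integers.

't': a..z range, 26 + ord('t') − ord('a') = 45
'c': a..z range, 26 + ord('c') − ord('a') = 28
'o': a..z range, 26 + ord('o') − ord('a') = 40
'0': 0..9 range, 52 + ord('0') − ord('0') = 52
'6': 0..9 range, 52 + ord('6') − ord('0') = 58
'J': A..Z range, ord('J') − ord('A') = 9
'E': A..Z range, ord('E') − ord('A') = 4
'e': a..z range, 26 + ord('e') − ord('a') = 30

Answer: 45 28 40 52 58 9 4 30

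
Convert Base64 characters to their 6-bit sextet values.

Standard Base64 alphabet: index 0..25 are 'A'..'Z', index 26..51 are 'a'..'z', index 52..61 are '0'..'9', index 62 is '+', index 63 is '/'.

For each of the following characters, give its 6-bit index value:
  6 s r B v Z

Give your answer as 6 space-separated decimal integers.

Answer: 58 44 43 1 47 25

Derivation:
'6': 0..9 range, 52 + ord('6') − ord('0') = 58
's': a..z range, 26 + ord('s') − ord('a') = 44
'r': a..z range, 26 + ord('r') − ord('a') = 43
'B': A..Z range, ord('B') − ord('A') = 1
'v': a..z range, 26 + ord('v') − ord('a') = 47
'Z': A..Z range, ord('Z') − ord('A') = 25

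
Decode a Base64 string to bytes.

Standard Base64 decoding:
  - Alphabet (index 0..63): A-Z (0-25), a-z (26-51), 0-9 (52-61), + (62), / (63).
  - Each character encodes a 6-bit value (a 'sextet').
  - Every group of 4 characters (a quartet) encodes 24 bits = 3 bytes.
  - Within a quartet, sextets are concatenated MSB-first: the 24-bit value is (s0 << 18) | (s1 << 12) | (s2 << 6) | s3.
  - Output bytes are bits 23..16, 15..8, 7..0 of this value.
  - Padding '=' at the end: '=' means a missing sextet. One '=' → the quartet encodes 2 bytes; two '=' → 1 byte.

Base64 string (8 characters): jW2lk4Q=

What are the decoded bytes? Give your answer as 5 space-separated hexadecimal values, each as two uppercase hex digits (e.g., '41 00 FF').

After char 0 ('j'=35): chars_in_quartet=1 acc=0x23 bytes_emitted=0
After char 1 ('W'=22): chars_in_quartet=2 acc=0x8D6 bytes_emitted=0
After char 2 ('2'=54): chars_in_quartet=3 acc=0x235B6 bytes_emitted=0
After char 3 ('l'=37): chars_in_quartet=4 acc=0x8D6DA5 -> emit 8D 6D A5, reset; bytes_emitted=3
After char 4 ('k'=36): chars_in_quartet=1 acc=0x24 bytes_emitted=3
After char 5 ('4'=56): chars_in_quartet=2 acc=0x938 bytes_emitted=3
After char 6 ('Q'=16): chars_in_quartet=3 acc=0x24E10 bytes_emitted=3
Padding '=': partial quartet acc=0x24E10 -> emit 93 84; bytes_emitted=5

Answer: 8D 6D A5 93 84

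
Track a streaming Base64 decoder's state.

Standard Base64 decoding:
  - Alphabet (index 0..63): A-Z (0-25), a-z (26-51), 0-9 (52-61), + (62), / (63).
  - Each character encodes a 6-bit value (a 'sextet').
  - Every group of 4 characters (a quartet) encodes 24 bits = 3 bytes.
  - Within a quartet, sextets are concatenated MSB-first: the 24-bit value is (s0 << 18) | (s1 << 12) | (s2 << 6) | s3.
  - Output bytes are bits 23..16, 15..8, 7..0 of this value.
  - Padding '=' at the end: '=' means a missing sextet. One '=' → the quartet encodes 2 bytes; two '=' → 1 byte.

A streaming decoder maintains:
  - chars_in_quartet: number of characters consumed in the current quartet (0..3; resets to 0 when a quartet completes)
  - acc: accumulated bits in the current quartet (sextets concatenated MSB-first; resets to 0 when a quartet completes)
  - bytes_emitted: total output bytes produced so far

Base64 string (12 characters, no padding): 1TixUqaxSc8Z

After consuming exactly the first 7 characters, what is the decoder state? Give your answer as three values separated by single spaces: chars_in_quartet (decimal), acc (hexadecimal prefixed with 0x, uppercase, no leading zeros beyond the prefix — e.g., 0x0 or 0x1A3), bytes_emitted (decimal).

After char 0 ('1'=53): chars_in_quartet=1 acc=0x35 bytes_emitted=0
After char 1 ('T'=19): chars_in_quartet=2 acc=0xD53 bytes_emitted=0
After char 2 ('i'=34): chars_in_quartet=3 acc=0x354E2 bytes_emitted=0
After char 3 ('x'=49): chars_in_quartet=4 acc=0xD538B1 -> emit D5 38 B1, reset; bytes_emitted=3
After char 4 ('U'=20): chars_in_quartet=1 acc=0x14 bytes_emitted=3
After char 5 ('q'=42): chars_in_quartet=2 acc=0x52A bytes_emitted=3
After char 6 ('a'=26): chars_in_quartet=3 acc=0x14A9A bytes_emitted=3

Answer: 3 0x14A9A 3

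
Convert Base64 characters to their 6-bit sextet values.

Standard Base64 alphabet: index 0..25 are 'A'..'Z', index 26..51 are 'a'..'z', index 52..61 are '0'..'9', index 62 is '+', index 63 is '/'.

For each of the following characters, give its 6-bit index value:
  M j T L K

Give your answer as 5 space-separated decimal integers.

'M': A..Z range, ord('M') − ord('A') = 12
'j': a..z range, 26 + ord('j') − ord('a') = 35
'T': A..Z range, ord('T') − ord('A') = 19
'L': A..Z range, ord('L') − ord('A') = 11
'K': A..Z range, ord('K') − ord('A') = 10

Answer: 12 35 19 11 10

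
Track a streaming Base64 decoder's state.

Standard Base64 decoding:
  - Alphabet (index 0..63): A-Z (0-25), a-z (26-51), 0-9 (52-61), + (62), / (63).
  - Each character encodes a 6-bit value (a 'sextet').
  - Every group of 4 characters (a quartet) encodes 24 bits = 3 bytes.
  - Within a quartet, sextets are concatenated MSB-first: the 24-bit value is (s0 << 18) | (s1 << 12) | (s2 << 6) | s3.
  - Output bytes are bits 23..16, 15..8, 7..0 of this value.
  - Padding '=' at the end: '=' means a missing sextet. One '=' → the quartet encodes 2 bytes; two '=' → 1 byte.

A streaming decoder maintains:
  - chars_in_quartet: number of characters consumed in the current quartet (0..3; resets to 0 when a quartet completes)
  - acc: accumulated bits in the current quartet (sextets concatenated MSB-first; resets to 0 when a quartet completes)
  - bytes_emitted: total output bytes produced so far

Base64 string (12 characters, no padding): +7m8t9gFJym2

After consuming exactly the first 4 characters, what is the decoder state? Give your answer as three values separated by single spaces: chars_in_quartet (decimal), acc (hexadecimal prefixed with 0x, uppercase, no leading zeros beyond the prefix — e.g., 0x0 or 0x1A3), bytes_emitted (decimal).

Answer: 0 0x0 3

Derivation:
After char 0 ('+'=62): chars_in_quartet=1 acc=0x3E bytes_emitted=0
After char 1 ('7'=59): chars_in_quartet=2 acc=0xFBB bytes_emitted=0
After char 2 ('m'=38): chars_in_quartet=3 acc=0x3EEE6 bytes_emitted=0
After char 3 ('8'=60): chars_in_quartet=4 acc=0xFBB9BC -> emit FB B9 BC, reset; bytes_emitted=3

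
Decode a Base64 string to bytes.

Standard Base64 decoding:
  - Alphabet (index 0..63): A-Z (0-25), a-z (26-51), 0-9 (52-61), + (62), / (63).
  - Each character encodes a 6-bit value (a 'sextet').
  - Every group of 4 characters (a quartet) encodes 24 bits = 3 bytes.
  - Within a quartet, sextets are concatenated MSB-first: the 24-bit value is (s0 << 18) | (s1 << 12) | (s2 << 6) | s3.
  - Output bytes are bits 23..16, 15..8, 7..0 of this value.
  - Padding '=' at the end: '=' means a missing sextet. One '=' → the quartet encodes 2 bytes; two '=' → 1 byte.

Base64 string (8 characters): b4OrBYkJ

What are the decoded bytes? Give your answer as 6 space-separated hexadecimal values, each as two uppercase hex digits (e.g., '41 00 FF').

Answer: 6F 83 AB 05 89 09

Derivation:
After char 0 ('b'=27): chars_in_quartet=1 acc=0x1B bytes_emitted=0
After char 1 ('4'=56): chars_in_quartet=2 acc=0x6F8 bytes_emitted=0
After char 2 ('O'=14): chars_in_quartet=3 acc=0x1BE0E bytes_emitted=0
After char 3 ('r'=43): chars_in_quartet=4 acc=0x6F83AB -> emit 6F 83 AB, reset; bytes_emitted=3
After char 4 ('B'=1): chars_in_quartet=1 acc=0x1 bytes_emitted=3
After char 5 ('Y'=24): chars_in_quartet=2 acc=0x58 bytes_emitted=3
After char 6 ('k'=36): chars_in_quartet=3 acc=0x1624 bytes_emitted=3
After char 7 ('J'=9): chars_in_quartet=4 acc=0x58909 -> emit 05 89 09, reset; bytes_emitted=6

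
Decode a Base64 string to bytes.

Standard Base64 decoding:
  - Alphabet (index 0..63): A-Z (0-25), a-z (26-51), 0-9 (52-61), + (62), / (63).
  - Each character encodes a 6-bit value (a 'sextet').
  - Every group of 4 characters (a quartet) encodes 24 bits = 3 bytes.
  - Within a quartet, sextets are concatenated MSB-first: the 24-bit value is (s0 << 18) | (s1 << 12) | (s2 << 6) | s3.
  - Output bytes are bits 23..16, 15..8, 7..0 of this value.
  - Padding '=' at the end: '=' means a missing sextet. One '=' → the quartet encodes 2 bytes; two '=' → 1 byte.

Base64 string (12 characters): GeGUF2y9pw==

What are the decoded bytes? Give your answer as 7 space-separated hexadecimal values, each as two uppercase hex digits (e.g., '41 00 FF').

Answer: 19 E1 94 17 6C BD A7

Derivation:
After char 0 ('G'=6): chars_in_quartet=1 acc=0x6 bytes_emitted=0
After char 1 ('e'=30): chars_in_quartet=2 acc=0x19E bytes_emitted=0
After char 2 ('G'=6): chars_in_quartet=3 acc=0x6786 bytes_emitted=0
After char 3 ('U'=20): chars_in_quartet=4 acc=0x19E194 -> emit 19 E1 94, reset; bytes_emitted=3
After char 4 ('F'=5): chars_in_quartet=1 acc=0x5 bytes_emitted=3
After char 5 ('2'=54): chars_in_quartet=2 acc=0x176 bytes_emitted=3
After char 6 ('y'=50): chars_in_quartet=3 acc=0x5DB2 bytes_emitted=3
After char 7 ('9'=61): chars_in_quartet=4 acc=0x176CBD -> emit 17 6C BD, reset; bytes_emitted=6
After char 8 ('p'=41): chars_in_quartet=1 acc=0x29 bytes_emitted=6
After char 9 ('w'=48): chars_in_quartet=2 acc=0xA70 bytes_emitted=6
Padding '==': partial quartet acc=0xA70 -> emit A7; bytes_emitted=7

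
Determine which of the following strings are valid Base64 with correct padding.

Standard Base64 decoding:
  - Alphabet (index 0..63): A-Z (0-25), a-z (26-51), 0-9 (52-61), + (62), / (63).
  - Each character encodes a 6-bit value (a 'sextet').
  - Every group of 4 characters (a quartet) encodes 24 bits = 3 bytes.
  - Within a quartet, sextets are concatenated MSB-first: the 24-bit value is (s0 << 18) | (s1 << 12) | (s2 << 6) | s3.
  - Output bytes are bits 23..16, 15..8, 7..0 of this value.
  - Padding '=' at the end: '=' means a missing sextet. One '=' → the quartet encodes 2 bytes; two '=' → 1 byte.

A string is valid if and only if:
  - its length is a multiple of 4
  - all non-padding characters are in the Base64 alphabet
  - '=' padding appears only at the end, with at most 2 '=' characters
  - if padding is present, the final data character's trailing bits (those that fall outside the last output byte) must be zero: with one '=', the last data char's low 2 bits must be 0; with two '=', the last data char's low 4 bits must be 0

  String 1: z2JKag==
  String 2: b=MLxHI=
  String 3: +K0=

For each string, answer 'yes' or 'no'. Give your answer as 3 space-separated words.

Answer: yes no yes

Derivation:
String 1: 'z2JKag==' → valid
String 2: 'b=MLxHI=' → invalid (bad char(s): ['=']; '=' in middle)
String 3: '+K0=' → valid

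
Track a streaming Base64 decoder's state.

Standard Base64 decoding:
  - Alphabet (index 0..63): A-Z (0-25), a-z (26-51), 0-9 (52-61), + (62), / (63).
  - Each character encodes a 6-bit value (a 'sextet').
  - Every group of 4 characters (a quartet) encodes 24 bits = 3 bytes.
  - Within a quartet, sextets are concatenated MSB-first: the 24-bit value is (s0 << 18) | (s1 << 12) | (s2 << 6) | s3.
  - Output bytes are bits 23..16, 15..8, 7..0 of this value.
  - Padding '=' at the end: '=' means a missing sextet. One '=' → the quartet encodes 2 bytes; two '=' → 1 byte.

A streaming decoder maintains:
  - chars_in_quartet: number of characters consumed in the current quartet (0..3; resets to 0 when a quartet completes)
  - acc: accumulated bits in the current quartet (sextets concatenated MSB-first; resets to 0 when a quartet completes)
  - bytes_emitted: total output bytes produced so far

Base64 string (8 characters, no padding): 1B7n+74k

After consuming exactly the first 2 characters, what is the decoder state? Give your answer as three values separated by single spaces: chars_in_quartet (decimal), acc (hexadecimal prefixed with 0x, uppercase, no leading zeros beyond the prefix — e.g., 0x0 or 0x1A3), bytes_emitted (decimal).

After char 0 ('1'=53): chars_in_quartet=1 acc=0x35 bytes_emitted=0
After char 1 ('B'=1): chars_in_quartet=2 acc=0xD41 bytes_emitted=0

Answer: 2 0xD41 0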